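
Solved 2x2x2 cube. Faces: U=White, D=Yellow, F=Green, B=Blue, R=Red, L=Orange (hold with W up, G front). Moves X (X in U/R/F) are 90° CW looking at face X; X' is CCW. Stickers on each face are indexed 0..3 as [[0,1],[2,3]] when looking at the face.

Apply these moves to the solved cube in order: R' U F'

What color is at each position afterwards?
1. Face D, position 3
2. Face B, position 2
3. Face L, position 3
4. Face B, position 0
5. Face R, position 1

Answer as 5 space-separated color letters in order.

After move 1 (R'): R=RRRR U=WBWB F=GWGW D=YGYG B=YBYB
After move 2 (U): U=WWBB F=RRGW R=YBRR B=OOYB L=GWOO
After move 3 (F'): F=RWRG U=WWYR R=GBYR D=WOYG L=GBOB
Query 1: D[3] = G
Query 2: B[2] = Y
Query 3: L[3] = B
Query 4: B[0] = O
Query 5: R[1] = B

Answer: G Y B O B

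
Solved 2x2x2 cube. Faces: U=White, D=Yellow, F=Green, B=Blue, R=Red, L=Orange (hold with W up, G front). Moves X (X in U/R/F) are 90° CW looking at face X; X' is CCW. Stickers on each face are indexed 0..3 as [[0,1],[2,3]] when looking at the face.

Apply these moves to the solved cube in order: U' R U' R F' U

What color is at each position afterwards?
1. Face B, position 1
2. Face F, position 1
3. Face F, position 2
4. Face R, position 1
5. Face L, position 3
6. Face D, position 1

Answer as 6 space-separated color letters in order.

Answer: Y O B G W O

Derivation:
After move 1 (U'): U=WWWW F=OOGG R=GGRR B=RRBB L=BBOO
After move 2 (R): R=RGRG U=WOWG F=OYGY D=YBYR B=WRWB
After move 3 (U'): U=OGWW F=BBGY R=OYRG B=RGWB L=WROO
After move 4 (R): R=ROGY U=OBWY F=BBGR D=YWYR B=WGGB
After move 5 (F'): F=BRBG U=OBRG R=WOYY D=ROYR L=WYOW
After move 6 (U): U=ROGB F=WOBG R=WGYY B=WYGB L=BROW
Query 1: B[1] = Y
Query 2: F[1] = O
Query 3: F[2] = B
Query 4: R[1] = G
Query 5: L[3] = W
Query 6: D[1] = O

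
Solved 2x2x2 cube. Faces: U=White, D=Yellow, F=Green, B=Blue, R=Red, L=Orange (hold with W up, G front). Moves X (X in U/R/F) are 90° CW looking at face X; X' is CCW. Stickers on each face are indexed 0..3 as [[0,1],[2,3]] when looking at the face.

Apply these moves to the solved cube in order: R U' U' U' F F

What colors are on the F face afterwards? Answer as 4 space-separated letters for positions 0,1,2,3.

After move 1 (R): R=RRRR U=WGWG F=GYGY D=YBYB B=WBWB
After move 2 (U'): U=GGWW F=OOGY R=GYRR B=RRWB L=WBOO
After move 3 (U'): U=GWGW F=WBGY R=OORR B=GYWB L=RROO
After move 4 (U'): U=WWGG F=RRGY R=WBRR B=OOWB L=GYOO
After move 5 (F): F=GRYR U=WWOY R=GBGR D=RWYB L=GYOB
After move 6 (F): F=YGRR U=WWBY R=OBYR D=GGYB L=GROW
Query: F face = YGRR

Answer: Y G R R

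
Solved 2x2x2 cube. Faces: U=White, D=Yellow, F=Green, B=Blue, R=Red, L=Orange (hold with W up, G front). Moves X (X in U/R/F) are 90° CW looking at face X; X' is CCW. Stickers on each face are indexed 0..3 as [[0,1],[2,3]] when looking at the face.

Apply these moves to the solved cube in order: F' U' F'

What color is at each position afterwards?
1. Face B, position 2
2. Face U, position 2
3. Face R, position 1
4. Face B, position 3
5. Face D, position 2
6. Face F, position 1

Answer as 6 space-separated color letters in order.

After move 1 (F'): F=GGGG U=WWRR R=YRYR D=OOYY L=OWOW
After move 2 (U'): U=WRWR F=OWGG R=GGYR B=YRBB L=BBOW
After move 3 (F'): F=WGOG U=WRGY R=OGOR D=BWYY L=BROW
Query 1: B[2] = B
Query 2: U[2] = G
Query 3: R[1] = G
Query 4: B[3] = B
Query 5: D[2] = Y
Query 6: F[1] = G

Answer: B G G B Y G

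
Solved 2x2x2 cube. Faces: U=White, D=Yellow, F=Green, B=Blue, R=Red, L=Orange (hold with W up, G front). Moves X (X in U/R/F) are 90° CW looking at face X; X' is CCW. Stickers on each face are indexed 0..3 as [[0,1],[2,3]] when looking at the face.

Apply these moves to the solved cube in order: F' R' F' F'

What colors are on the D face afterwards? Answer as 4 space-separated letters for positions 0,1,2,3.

Answer: B R Y G

Derivation:
After move 1 (F'): F=GGGG U=WWRR R=YRYR D=OOYY L=OWOW
After move 2 (R'): R=RRYY U=WBRB F=GWGR D=OGYG B=YBOB
After move 3 (F'): F=WRGG U=WBRY R=GROY D=WWYG L=OBOR
After move 4 (F'): F=RGWG U=WBGO R=WRWY D=BRYG L=OYOR
Query: D face = BRYG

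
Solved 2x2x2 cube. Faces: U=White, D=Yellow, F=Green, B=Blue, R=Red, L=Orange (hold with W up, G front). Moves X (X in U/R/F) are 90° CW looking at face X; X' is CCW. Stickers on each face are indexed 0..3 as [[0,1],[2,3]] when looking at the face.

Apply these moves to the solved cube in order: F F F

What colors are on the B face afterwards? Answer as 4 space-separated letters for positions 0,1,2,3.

After move 1 (F): F=GGGG U=WWOO R=WRWR D=RRYY L=OYOY
After move 2 (F): F=GGGG U=WWYY R=OROR D=WWYY L=OROR
After move 3 (F): F=GGGG U=WWRR R=YRYR D=OOYY L=OWOW
Query: B face = BBBB

Answer: B B B B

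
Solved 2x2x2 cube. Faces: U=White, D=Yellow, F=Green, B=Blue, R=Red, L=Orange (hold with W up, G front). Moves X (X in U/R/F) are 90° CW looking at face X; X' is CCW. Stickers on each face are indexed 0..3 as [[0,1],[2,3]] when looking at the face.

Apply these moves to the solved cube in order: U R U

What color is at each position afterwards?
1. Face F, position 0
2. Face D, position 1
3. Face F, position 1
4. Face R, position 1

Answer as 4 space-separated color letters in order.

Answer: R B B O

Derivation:
After move 1 (U): U=WWWW F=RRGG R=BBRR B=OOBB L=GGOO
After move 2 (R): R=RBRB U=WRWG F=RYGY D=YBYO B=WOWB
After move 3 (U): U=WWGR F=RBGY R=WORB B=GGWB L=RYOO
Query 1: F[0] = R
Query 2: D[1] = B
Query 3: F[1] = B
Query 4: R[1] = O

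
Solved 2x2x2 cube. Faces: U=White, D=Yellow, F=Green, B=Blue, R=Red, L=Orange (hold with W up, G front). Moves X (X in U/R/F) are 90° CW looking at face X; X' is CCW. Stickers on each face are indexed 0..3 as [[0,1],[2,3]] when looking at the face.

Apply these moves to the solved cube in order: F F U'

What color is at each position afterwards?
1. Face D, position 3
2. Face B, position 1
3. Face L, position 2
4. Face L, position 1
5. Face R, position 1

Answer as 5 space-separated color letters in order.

After move 1 (F): F=GGGG U=WWOO R=WRWR D=RRYY L=OYOY
After move 2 (F): F=GGGG U=WWYY R=OROR D=WWYY L=OROR
After move 3 (U'): U=WYWY F=ORGG R=GGOR B=ORBB L=BBOR
Query 1: D[3] = Y
Query 2: B[1] = R
Query 3: L[2] = O
Query 4: L[1] = B
Query 5: R[1] = G

Answer: Y R O B G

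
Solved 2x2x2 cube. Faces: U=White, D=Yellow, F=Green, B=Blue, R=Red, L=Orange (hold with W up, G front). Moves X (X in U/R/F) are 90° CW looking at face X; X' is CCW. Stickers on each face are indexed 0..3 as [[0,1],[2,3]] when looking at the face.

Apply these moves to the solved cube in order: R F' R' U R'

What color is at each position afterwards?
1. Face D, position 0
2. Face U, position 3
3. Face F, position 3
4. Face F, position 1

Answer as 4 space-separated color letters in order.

Answer: O O W W

Derivation:
After move 1 (R): R=RRRR U=WGWG F=GYGY D=YBYB B=WBWB
After move 2 (F'): F=YYGG U=WGRR R=BRYR D=OOYB L=OGOW
After move 3 (R'): R=RRBY U=WWRW F=YGGR D=OYYG B=BBOB
After move 4 (U): U=RWWW F=RRGR R=BBBY B=OGOB L=YGOW
After move 5 (R'): R=BYBB U=ROWO F=RWGW D=ORYR B=GGYB
Query 1: D[0] = O
Query 2: U[3] = O
Query 3: F[3] = W
Query 4: F[1] = W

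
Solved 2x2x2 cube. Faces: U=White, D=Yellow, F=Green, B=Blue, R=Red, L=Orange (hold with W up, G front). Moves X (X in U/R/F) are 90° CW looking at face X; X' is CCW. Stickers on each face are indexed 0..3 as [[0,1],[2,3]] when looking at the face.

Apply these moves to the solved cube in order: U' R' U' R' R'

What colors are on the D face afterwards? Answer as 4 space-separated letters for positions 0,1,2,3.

Answer: Y R Y W

Derivation:
After move 1 (U'): U=WWWW F=OOGG R=GGRR B=RRBB L=BBOO
After move 2 (R'): R=GRGR U=WBWR F=OWGW D=YOYG B=YRYB
After move 3 (U'): U=BRWW F=BBGW R=OWGR B=GRYB L=YROO
After move 4 (R'): R=WROG U=BYWG F=BRGW D=YBYW B=GROB
After move 5 (R'): R=RGWO U=BOWG F=BYGG D=YRYW B=WRBB
Query: D face = YRYW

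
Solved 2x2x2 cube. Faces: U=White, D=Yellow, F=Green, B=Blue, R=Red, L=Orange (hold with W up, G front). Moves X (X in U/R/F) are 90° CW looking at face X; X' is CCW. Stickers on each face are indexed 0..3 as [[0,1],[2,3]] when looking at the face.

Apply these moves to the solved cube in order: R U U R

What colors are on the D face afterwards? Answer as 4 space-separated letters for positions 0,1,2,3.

Answer: Y W Y G

Derivation:
After move 1 (R): R=RRRR U=WGWG F=GYGY D=YBYB B=WBWB
After move 2 (U): U=WWGG F=RRGY R=WBRR B=OOWB L=GYOO
After move 3 (U): U=GWGW F=WBGY R=OORR B=GYWB L=RROO
After move 4 (R): R=RORO U=GBGY F=WBGB D=YWYG B=WYWB
Query: D face = YWYG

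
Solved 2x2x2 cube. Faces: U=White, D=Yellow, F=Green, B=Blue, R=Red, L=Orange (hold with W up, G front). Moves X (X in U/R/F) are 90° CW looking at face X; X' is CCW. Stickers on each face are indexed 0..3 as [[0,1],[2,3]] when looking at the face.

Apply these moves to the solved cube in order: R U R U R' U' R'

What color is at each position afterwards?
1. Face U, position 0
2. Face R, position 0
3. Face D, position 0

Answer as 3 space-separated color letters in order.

After move 1 (R): R=RRRR U=WGWG F=GYGY D=YBYB B=WBWB
After move 2 (U): U=WWGG F=RRGY R=WBRR B=OOWB L=GYOO
After move 3 (R): R=RWRB U=WRGY F=RBGB D=YWYO B=GOWB
After move 4 (U): U=GWYR F=RWGB R=GORB B=GYWB L=RBOO
After move 5 (R'): R=OBGR U=GWYG F=RWGR D=YWYB B=OYWB
After move 6 (U'): U=WGGY F=RBGR R=RWGR B=OBWB L=OYOO
After move 7 (R'): R=WRRG U=WWGO F=RGGY D=YBYR B=BBWB
Query 1: U[0] = W
Query 2: R[0] = W
Query 3: D[0] = Y

Answer: W W Y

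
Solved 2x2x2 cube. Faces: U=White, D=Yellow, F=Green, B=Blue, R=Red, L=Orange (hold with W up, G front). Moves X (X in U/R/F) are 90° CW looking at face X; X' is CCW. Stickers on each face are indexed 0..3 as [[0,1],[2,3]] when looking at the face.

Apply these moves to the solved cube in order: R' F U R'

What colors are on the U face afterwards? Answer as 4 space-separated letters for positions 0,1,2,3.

Answer: O Y O O

Derivation:
After move 1 (R'): R=RRRR U=WBWB F=GWGW D=YGYG B=YBYB
After move 2 (F): F=GGWW U=WBOO R=WRBR D=RRYG L=OYOG
After move 3 (U): U=OWOB F=WRWW R=YBBR B=OYYB L=GGOG
After move 4 (R'): R=BRYB U=OYOO F=WWWB D=RRYW B=GYRB
Query: U face = OYOO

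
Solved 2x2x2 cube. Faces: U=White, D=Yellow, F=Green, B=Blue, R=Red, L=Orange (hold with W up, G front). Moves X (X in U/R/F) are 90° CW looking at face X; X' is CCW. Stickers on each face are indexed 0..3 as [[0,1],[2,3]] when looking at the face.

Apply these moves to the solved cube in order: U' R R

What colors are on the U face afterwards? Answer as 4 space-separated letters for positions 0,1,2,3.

Answer: W Y W Y

Derivation:
After move 1 (U'): U=WWWW F=OOGG R=GGRR B=RRBB L=BBOO
After move 2 (R): R=RGRG U=WOWG F=OYGY D=YBYR B=WRWB
After move 3 (R): R=RRGG U=WYWY F=OBGR D=YWYW B=GROB
Query: U face = WYWY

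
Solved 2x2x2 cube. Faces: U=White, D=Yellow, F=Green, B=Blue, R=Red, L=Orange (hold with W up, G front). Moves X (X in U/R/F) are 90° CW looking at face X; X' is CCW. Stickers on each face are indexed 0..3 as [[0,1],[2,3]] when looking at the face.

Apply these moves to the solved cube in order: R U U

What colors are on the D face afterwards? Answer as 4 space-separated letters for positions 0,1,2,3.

Answer: Y B Y B

Derivation:
After move 1 (R): R=RRRR U=WGWG F=GYGY D=YBYB B=WBWB
After move 2 (U): U=WWGG F=RRGY R=WBRR B=OOWB L=GYOO
After move 3 (U): U=GWGW F=WBGY R=OORR B=GYWB L=RROO
Query: D face = YBYB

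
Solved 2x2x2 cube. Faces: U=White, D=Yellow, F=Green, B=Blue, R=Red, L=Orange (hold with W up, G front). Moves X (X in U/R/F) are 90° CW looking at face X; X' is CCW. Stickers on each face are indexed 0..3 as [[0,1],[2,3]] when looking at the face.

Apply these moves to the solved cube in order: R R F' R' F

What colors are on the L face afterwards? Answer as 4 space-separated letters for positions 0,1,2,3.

After move 1 (R): R=RRRR U=WGWG F=GYGY D=YBYB B=WBWB
After move 2 (R): R=RRRR U=WYWY F=GBGB D=YWYW B=GBGB
After move 3 (F'): F=BBGG U=WYRR R=WRYR D=OOYW L=OYOW
After move 4 (R'): R=RRWY U=WGRG F=BYGR D=OBYG B=WBOB
After move 5 (F): F=GBRY U=WGWY R=RRGY D=WRYG L=OOOB
Query: L face = OOOB

Answer: O O O B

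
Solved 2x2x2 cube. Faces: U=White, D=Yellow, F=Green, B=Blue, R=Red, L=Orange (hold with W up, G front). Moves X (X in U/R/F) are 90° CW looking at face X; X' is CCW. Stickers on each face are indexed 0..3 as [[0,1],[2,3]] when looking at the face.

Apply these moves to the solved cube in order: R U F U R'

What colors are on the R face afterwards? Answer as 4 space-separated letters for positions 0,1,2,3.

After move 1 (R): R=RRRR U=WGWG F=GYGY D=YBYB B=WBWB
After move 2 (U): U=WWGG F=RRGY R=WBRR B=OOWB L=GYOO
After move 3 (F): F=GRYR U=WWOY R=GBGR D=RWYB L=GYOB
After move 4 (U): U=OWYW F=GBYR R=OOGR B=GYWB L=GROB
After move 5 (R'): R=OROG U=OWYG F=GWYW D=RBYR B=BYWB
Query: R face = OROG

Answer: O R O G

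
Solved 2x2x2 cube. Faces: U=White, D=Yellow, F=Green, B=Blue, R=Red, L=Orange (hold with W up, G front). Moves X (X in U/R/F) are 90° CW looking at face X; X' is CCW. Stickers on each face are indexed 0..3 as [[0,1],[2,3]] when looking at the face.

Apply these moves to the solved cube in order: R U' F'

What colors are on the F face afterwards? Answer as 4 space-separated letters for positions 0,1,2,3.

Answer: O Y O G

Derivation:
After move 1 (R): R=RRRR U=WGWG F=GYGY D=YBYB B=WBWB
After move 2 (U'): U=GGWW F=OOGY R=GYRR B=RRWB L=WBOO
After move 3 (F'): F=OYOG U=GGGR R=BYYR D=BOYB L=WWOW
Query: F face = OYOG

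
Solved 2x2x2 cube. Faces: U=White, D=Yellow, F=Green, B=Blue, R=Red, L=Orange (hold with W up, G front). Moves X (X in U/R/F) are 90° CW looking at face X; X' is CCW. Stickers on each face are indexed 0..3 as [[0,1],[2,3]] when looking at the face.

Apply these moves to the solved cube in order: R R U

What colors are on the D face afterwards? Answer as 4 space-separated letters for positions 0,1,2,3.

Answer: Y W Y W

Derivation:
After move 1 (R): R=RRRR U=WGWG F=GYGY D=YBYB B=WBWB
After move 2 (R): R=RRRR U=WYWY F=GBGB D=YWYW B=GBGB
After move 3 (U): U=WWYY F=RRGB R=GBRR B=OOGB L=GBOO
Query: D face = YWYW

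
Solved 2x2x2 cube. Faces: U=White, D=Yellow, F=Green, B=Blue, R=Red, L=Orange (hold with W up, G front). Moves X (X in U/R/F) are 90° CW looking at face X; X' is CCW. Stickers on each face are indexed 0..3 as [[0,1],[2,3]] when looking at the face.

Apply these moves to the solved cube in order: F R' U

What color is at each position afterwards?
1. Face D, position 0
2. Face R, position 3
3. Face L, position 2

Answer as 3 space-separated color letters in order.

After move 1 (F): F=GGGG U=WWOO R=WRWR D=RRYY L=OYOY
After move 2 (R'): R=RRWW U=WBOB F=GWGO D=RGYG B=YBRB
After move 3 (U): U=OWBB F=RRGO R=YBWW B=OYRB L=GWOY
Query 1: D[0] = R
Query 2: R[3] = W
Query 3: L[2] = O

Answer: R W O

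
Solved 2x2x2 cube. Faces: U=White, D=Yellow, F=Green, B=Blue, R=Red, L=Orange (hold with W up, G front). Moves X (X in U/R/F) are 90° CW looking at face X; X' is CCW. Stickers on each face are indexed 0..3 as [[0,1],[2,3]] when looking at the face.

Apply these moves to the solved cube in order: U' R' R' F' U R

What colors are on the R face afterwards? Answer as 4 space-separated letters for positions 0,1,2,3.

After move 1 (U'): U=WWWW F=OOGG R=GGRR B=RRBB L=BBOO
After move 2 (R'): R=GRGR U=WBWR F=OWGW D=YOYG B=YRYB
After move 3 (R'): R=RRGG U=WYWY F=OBGR D=YWYW B=GROB
After move 4 (F'): F=BROG U=WYRG R=WRYG D=BOYW L=BYOW
After move 5 (U): U=RWGY F=WROG R=GRYG B=BYOB L=BROW
After move 6 (R): R=YGGR U=RRGG F=WOOW D=BOYB B=YYWB
Query: R face = YGGR

Answer: Y G G R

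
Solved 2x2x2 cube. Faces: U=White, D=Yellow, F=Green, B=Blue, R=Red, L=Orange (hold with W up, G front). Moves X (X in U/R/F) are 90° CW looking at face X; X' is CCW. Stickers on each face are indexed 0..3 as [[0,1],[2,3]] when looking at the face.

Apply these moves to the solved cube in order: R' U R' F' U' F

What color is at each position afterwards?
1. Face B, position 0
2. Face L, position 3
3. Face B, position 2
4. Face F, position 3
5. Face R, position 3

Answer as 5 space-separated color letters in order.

After move 1 (R'): R=RRRR U=WBWB F=GWGW D=YGYG B=YBYB
After move 2 (U): U=WWBB F=RRGW R=YBRR B=OOYB L=GWOO
After move 3 (R'): R=BRYR U=WYBO F=RWGB D=YRYW B=GOGB
After move 4 (F'): F=WBRG U=WYBY R=RRYR D=WOYW L=GOOB
After move 5 (U'): U=YYWB F=GORG R=WBYR B=RRGB L=GOOB
After move 6 (F): F=RGGO U=YYBO R=WBBR D=YWYW L=GWOO
Query 1: B[0] = R
Query 2: L[3] = O
Query 3: B[2] = G
Query 4: F[3] = O
Query 5: R[3] = R

Answer: R O G O R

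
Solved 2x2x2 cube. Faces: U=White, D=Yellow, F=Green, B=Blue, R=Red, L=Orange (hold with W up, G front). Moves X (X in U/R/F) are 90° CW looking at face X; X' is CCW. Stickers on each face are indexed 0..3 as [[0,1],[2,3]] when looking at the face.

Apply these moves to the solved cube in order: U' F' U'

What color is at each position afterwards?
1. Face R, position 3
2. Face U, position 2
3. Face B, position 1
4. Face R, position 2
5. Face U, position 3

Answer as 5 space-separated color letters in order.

After move 1 (U'): U=WWWW F=OOGG R=GGRR B=RRBB L=BBOO
After move 2 (F'): F=OGOG U=WWGR R=YGYR D=BOYY L=BWOW
After move 3 (U'): U=WRWG F=BWOG R=OGYR B=YGBB L=RROW
Query 1: R[3] = R
Query 2: U[2] = W
Query 3: B[1] = G
Query 4: R[2] = Y
Query 5: U[3] = G

Answer: R W G Y G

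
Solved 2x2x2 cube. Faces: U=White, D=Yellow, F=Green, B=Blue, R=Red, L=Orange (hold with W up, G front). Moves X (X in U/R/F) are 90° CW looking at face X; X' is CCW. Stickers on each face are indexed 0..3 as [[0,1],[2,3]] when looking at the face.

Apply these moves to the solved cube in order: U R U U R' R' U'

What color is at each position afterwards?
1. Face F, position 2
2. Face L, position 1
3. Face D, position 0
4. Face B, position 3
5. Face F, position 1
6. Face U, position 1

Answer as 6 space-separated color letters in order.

Answer: G Y Y B B O

Derivation:
After move 1 (U): U=WWWW F=RRGG R=BBRR B=OOBB L=GGOO
After move 2 (R): R=RBRB U=WRWG F=RYGY D=YBYO B=WOWB
After move 3 (U): U=WWGR F=RBGY R=WORB B=GGWB L=RYOO
After move 4 (U): U=GWRW F=WOGY R=GGRB B=RYWB L=RBOO
After move 5 (R'): R=GBGR U=GWRR F=WWGW D=YOYY B=OYBB
After move 6 (R'): R=BRGG U=GBRO F=WWGR D=YWYW B=YYOB
After move 7 (U'): U=BOGR F=RBGR R=WWGG B=BROB L=YYOO
Query 1: F[2] = G
Query 2: L[1] = Y
Query 3: D[0] = Y
Query 4: B[3] = B
Query 5: F[1] = B
Query 6: U[1] = O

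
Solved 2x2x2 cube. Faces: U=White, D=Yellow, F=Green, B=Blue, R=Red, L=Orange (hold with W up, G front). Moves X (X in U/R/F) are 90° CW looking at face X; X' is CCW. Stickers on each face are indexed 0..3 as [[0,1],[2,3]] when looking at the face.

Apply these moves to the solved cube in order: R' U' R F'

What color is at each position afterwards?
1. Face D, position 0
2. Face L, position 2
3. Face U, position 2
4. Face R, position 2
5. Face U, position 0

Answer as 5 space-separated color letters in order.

Answer: B O R Y B

Derivation:
After move 1 (R'): R=RRRR U=WBWB F=GWGW D=YGYG B=YBYB
After move 2 (U'): U=BBWW F=OOGW R=GWRR B=RRYB L=YBOO
After move 3 (R): R=RGRW U=BOWW F=OGGG D=YYYR B=WRBB
After move 4 (F'): F=GGOG U=BORR R=YGYW D=BOYR L=YWOW
Query 1: D[0] = B
Query 2: L[2] = O
Query 3: U[2] = R
Query 4: R[2] = Y
Query 5: U[0] = B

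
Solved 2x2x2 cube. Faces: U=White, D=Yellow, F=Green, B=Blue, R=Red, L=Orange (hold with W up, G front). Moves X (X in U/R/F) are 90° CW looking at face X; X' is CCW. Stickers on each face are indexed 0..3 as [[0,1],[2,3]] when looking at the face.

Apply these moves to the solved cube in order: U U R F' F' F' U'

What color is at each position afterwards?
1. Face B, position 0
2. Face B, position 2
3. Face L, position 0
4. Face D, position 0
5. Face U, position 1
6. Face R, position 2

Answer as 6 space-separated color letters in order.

After move 1 (U): U=WWWW F=RRGG R=BBRR B=OOBB L=GGOO
After move 2 (U): U=WWWW F=BBGG R=OORR B=GGBB L=RROO
After move 3 (R): R=RORO U=WBWG F=BYGY D=YBYG B=WGWB
After move 4 (F'): F=YYBG U=WBRR R=BOYO D=ROYG L=RGOW
After move 5 (F'): F=YGYB U=WBBY R=OORO D=GWYG L=RROR
After move 6 (F'): F=GBYY U=WBOR R=WOGO D=RRYG L=RYOB
After move 7 (U'): U=BRWO F=RYYY R=GBGO B=WOWB L=WGOB
Query 1: B[0] = W
Query 2: B[2] = W
Query 3: L[0] = W
Query 4: D[0] = R
Query 5: U[1] = R
Query 6: R[2] = G

Answer: W W W R R G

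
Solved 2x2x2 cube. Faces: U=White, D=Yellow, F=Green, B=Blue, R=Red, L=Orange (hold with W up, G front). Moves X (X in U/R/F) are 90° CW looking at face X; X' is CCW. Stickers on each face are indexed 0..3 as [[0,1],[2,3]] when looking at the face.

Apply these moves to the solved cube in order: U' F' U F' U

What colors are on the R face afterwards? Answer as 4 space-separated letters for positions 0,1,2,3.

After move 1 (U'): U=WWWW F=OOGG R=GGRR B=RRBB L=BBOO
After move 2 (F'): F=OGOG U=WWGR R=YGYR D=BOYY L=BWOW
After move 3 (U): U=GWRW F=YGOG R=RRYR B=BWBB L=OGOW
After move 4 (F'): F=GGYO U=GWRY R=ORBR D=GWYY L=OWOR
After move 5 (U): U=RGYW F=ORYO R=BWBR B=OWBB L=GGOR
Query: R face = BWBR

Answer: B W B R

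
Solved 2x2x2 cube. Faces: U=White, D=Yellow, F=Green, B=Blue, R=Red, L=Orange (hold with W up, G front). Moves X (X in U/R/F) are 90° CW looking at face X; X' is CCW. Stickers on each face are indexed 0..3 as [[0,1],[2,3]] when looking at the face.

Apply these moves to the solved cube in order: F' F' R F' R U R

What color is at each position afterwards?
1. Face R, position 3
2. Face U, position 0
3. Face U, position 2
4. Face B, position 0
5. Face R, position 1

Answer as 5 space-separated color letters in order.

Answer: B O G Y R

Derivation:
After move 1 (F'): F=GGGG U=WWRR R=YRYR D=OOYY L=OWOW
After move 2 (F'): F=GGGG U=WWYY R=OROR D=WWYY L=OROR
After move 3 (R): R=OORR U=WGYG F=GWGY D=WBYB B=YBWB
After move 4 (F'): F=WYGG U=WGOR R=BOWR D=RRYB L=OGOY
After move 5 (R): R=WBRO U=WYOG F=WRGB D=RWYY B=RBGB
After move 6 (U): U=OWGY F=WBGB R=RBRO B=OGGB L=WROY
After move 7 (R): R=RROB U=OBGB F=WWGY D=RGYO B=YGWB
Query 1: R[3] = B
Query 2: U[0] = O
Query 3: U[2] = G
Query 4: B[0] = Y
Query 5: R[1] = R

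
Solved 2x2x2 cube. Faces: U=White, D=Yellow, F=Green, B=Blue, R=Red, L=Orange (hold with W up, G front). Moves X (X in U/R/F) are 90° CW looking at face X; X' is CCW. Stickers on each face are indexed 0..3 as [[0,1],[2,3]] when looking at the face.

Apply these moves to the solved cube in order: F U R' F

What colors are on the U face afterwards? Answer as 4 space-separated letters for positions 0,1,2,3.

Answer: O B Y G

Derivation:
After move 1 (F): F=GGGG U=WWOO R=WRWR D=RRYY L=OYOY
After move 2 (U): U=OWOW F=WRGG R=BBWR B=OYBB L=GGOY
After move 3 (R'): R=BRBW U=OBOO F=WWGW D=RRYG B=YYRB
After move 4 (F): F=GWWW U=OBYG R=OROW D=BBYG L=GROR
Query: U face = OBYG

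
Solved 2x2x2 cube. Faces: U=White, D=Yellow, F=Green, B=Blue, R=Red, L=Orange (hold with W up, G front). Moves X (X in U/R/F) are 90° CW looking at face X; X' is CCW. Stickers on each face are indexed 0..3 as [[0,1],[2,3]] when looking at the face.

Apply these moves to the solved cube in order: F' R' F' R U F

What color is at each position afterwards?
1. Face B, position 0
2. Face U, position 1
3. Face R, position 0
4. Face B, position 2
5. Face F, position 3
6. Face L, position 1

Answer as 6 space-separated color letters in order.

Answer: O W G B G W

Derivation:
After move 1 (F'): F=GGGG U=WWRR R=YRYR D=OOYY L=OWOW
After move 2 (R'): R=RRYY U=WBRB F=GWGR D=OGYG B=YBOB
After move 3 (F'): F=WRGG U=WBRY R=GROY D=WWYG L=OBOR
After move 4 (R): R=OGYR U=WRRG F=WWGG D=WOYY B=YBBB
After move 5 (U): U=RWGR F=OGGG R=YBYR B=OBBB L=WWOR
After move 6 (F): F=GOGG U=RWRW R=GBRR D=YYYY L=WWOO
Query 1: B[0] = O
Query 2: U[1] = W
Query 3: R[0] = G
Query 4: B[2] = B
Query 5: F[3] = G
Query 6: L[1] = W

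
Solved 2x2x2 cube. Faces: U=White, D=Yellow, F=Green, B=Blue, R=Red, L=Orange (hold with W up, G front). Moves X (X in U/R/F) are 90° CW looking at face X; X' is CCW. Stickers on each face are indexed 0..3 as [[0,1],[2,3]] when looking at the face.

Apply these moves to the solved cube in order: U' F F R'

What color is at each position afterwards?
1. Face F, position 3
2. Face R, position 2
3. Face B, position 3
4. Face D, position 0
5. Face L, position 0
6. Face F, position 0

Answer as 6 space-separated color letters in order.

Answer: Y O B W B G

Derivation:
After move 1 (U'): U=WWWW F=OOGG R=GGRR B=RRBB L=BBOO
After move 2 (F): F=GOGO U=WWOB R=WGWR D=RGYY L=BYOY
After move 3 (F): F=GGOO U=WWYY R=OGBR D=WWYY L=BROG
After move 4 (R'): R=GROB U=WBYR F=GWOY D=WGYO B=YRWB
Query 1: F[3] = Y
Query 2: R[2] = O
Query 3: B[3] = B
Query 4: D[0] = W
Query 5: L[0] = B
Query 6: F[0] = G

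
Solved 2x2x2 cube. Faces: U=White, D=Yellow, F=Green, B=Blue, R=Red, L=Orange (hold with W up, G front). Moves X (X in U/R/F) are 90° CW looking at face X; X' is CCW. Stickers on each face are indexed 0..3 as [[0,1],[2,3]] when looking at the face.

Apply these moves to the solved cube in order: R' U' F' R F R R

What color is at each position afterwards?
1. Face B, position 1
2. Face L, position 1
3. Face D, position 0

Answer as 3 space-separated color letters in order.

Answer: R B R

Derivation:
After move 1 (R'): R=RRRR U=WBWB F=GWGW D=YGYG B=YBYB
After move 2 (U'): U=BBWW F=OOGW R=GWRR B=RRYB L=YBOO
After move 3 (F'): F=OWOG U=BBGR R=GWYR D=BOYG L=YWOW
After move 4 (R): R=YGRW U=BWGG F=OOOG D=BYYR B=RRBB
After move 5 (F): F=OOGO U=BWWW R=GGGW D=RYYR L=YBOY
After move 6 (R): R=GGWG U=BOWO F=OYGR D=RBYR B=WRWB
After move 7 (R): R=WGGG U=BYWR F=OBGR D=RWYW B=OROB
Query 1: B[1] = R
Query 2: L[1] = B
Query 3: D[0] = R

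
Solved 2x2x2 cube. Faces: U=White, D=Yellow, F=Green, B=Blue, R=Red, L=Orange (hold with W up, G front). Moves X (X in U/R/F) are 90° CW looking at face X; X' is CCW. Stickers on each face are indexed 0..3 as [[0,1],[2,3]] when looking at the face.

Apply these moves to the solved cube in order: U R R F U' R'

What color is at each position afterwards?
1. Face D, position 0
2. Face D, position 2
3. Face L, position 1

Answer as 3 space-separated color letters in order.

After move 1 (U): U=WWWW F=RRGG R=BBRR B=OOBB L=GGOO
After move 2 (R): R=RBRB U=WRWG F=RYGY D=YBYO B=WOWB
After move 3 (R): R=RRBB U=WYWY F=RBGO D=YWYW B=GORB
After move 4 (F): F=GROB U=WYOG R=WRYB D=BRYW L=GYOW
After move 5 (U'): U=YGWO F=GYOB R=GRYB B=WRRB L=GOOW
After move 6 (R'): R=RBGY U=YRWW F=GGOO D=BYYB B=WRRB
Query 1: D[0] = B
Query 2: D[2] = Y
Query 3: L[1] = O

Answer: B Y O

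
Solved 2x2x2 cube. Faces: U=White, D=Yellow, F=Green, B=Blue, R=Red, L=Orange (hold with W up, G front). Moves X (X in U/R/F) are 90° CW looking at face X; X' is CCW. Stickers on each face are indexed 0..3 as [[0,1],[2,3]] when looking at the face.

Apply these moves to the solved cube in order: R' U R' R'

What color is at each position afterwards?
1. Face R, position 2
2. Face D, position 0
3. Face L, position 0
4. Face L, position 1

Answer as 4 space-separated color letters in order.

After move 1 (R'): R=RRRR U=WBWB F=GWGW D=YGYG B=YBYB
After move 2 (U): U=WWBB F=RRGW R=YBRR B=OOYB L=GWOO
After move 3 (R'): R=BRYR U=WYBO F=RWGB D=YRYW B=GOGB
After move 4 (R'): R=RRBY U=WGBG F=RYGO D=YWYB B=WORB
Query 1: R[2] = B
Query 2: D[0] = Y
Query 3: L[0] = G
Query 4: L[1] = W

Answer: B Y G W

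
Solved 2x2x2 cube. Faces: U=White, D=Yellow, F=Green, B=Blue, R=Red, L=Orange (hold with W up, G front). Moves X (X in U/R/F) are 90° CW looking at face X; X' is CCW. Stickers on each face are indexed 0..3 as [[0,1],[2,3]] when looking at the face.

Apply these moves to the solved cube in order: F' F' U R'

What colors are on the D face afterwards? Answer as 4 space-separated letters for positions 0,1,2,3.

After move 1 (F'): F=GGGG U=WWRR R=YRYR D=OOYY L=OWOW
After move 2 (F'): F=GGGG U=WWYY R=OROR D=WWYY L=OROR
After move 3 (U): U=YWYW F=ORGG R=BBOR B=ORBB L=GGOR
After move 4 (R'): R=BRBO U=YBYO F=OWGW D=WRYG B=YRWB
Query: D face = WRYG

Answer: W R Y G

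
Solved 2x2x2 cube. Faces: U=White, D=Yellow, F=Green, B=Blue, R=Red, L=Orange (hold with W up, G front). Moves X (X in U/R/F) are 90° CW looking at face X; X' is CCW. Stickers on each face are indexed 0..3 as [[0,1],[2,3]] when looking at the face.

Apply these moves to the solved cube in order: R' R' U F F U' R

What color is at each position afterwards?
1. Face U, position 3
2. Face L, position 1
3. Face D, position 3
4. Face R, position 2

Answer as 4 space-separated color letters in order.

Answer: R O O R

Derivation:
After move 1 (R'): R=RRRR U=WBWB F=GWGW D=YGYG B=YBYB
After move 2 (R'): R=RRRR U=WYWY F=GBGB D=YWYW B=GBGB
After move 3 (U): U=WWYY F=RRGB R=GBRR B=OOGB L=GBOO
After move 4 (F): F=GRBR U=WWOB R=YBYR D=RGYW L=GYOW
After move 5 (F): F=BGRR U=WWWY R=OBBR D=YYYW L=GROG
After move 6 (U'): U=WYWW F=GRRR R=BGBR B=OBGB L=OOOG
After move 7 (R): R=BBRG U=WRWR F=GYRW D=YGYO B=WBYB
Query 1: U[3] = R
Query 2: L[1] = O
Query 3: D[3] = O
Query 4: R[2] = R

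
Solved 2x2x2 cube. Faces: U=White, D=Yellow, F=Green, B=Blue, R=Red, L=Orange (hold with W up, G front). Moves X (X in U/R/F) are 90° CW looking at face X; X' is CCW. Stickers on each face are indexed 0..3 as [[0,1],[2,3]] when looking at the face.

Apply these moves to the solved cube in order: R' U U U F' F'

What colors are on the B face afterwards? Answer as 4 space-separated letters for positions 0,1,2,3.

After move 1 (R'): R=RRRR U=WBWB F=GWGW D=YGYG B=YBYB
After move 2 (U): U=WWBB F=RRGW R=YBRR B=OOYB L=GWOO
After move 3 (U): U=BWBW F=YBGW R=OORR B=GWYB L=RROO
After move 4 (U): U=BBWW F=OOGW R=GWRR B=RRYB L=YBOO
After move 5 (F'): F=OWOG U=BBGR R=GWYR D=BOYG L=YWOW
After move 6 (F'): F=WGOO U=BBGY R=OWBR D=WWYG L=YROG
Query: B face = RRYB

Answer: R R Y B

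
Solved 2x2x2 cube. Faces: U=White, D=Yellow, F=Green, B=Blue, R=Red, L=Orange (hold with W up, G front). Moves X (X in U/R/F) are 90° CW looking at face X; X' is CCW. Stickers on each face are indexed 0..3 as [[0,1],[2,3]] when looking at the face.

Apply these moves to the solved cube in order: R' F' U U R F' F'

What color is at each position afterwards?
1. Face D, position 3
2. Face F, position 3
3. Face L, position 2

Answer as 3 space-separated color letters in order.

Answer: W Y O

Derivation:
After move 1 (R'): R=RRRR U=WBWB F=GWGW D=YGYG B=YBYB
After move 2 (F'): F=WWGG U=WBRR R=GRYR D=OOYG L=OBOW
After move 3 (U): U=RWRB F=GRGG R=YBYR B=OBYB L=WWOW
After move 4 (U): U=RRBW F=YBGG R=OBYR B=WWYB L=GROW
After move 5 (R): R=YORB U=RBBG F=YOGG D=OYYW B=WWRB
After move 6 (F'): F=OGYG U=RBYR R=YOOB D=RWYW L=GGOB
After move 7 (F'): F=GGOY U=RBYO R=WORB D=GBYW L=GROY
Query 1: D[3] = W
Query 2: F[3] = Y
Query 3: L[2] = O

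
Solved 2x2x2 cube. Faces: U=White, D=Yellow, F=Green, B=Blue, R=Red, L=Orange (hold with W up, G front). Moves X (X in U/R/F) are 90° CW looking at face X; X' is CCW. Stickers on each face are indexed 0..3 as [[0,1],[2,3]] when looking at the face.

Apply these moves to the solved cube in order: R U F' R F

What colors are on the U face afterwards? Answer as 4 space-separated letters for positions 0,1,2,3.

Answer: W Y G G

Derivation:
After move 1 (R): R=RRRR U=WGWG F=GYGY D=YBYB B=WBWB
After move 2 (U): U=WWGG F=RRGY R=WBRR B=OOWB L=GYOO
After move 3 (F'): F=RYRG U=WWWR R=BBYR D=YOYB L=GGOG
After move 4 (R): R=YBRB U=WYWG F=RORB D=YWYO B=ROWB
After move 5 (F): F=RRBO U=WYGG R=WBGB D=RYYO L=GYOW
Query: U face = WYGG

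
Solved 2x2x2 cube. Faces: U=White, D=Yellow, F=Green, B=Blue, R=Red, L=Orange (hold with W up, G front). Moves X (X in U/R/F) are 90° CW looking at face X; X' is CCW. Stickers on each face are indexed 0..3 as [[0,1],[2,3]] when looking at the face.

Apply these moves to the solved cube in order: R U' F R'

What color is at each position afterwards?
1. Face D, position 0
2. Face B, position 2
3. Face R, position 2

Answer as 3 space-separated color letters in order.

After move 1 (R): R=RRRR U=WGWG F=GYGY D=YBYB B=WBWB
After move 2 (U'): U=GGWW F=OOGY R=GYRR B=RRWB L=WBOO
After move 3 (F): F=GOYO U=GGOB R=WYWR D=RGYB L=WYOB
After move 4 (R'): R=YRWW U=GWOR F=GGYB D=ROYO B=BRGB
Query 1: D[0] = R
Query 2: B[2] = G
Query 3: R[2] = W

Answer: R G W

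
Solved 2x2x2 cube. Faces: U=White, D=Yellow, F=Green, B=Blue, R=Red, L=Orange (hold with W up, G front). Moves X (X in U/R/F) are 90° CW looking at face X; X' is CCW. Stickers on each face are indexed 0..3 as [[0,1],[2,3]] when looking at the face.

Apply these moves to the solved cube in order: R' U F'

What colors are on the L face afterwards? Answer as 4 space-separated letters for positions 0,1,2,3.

After move 1 (R'): R=RRRR U=WBWB F=GWGW D=YGYG B=YBYB
After move 2 (U): U=WWBB F=RRGW R=YBRR B=OOYB L=GWOO
After move 3 (F'): F=RWRG U=WWYR R=GBYR D=WOYG L=GBOB
Query: L face = GBOB

Answer: G B O B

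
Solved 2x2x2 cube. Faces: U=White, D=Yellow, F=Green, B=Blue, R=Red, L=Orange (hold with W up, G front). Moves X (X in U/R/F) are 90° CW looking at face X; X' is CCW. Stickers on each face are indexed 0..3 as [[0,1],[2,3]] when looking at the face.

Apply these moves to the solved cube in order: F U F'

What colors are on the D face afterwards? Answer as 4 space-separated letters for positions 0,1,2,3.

After move 1 (F): F=GGGG U=WWOO R=WRWR D=RRYY L=OYOY
After move 2 (U): U=OWOW F=WRGG R=BBWR B=OYBB L=GGOY
After move 3 (F'): F=RGWG U=OWBW R=RBRR D=GYYY L=GWOO
Query: D face = GYYY

Answer: G Y Y Y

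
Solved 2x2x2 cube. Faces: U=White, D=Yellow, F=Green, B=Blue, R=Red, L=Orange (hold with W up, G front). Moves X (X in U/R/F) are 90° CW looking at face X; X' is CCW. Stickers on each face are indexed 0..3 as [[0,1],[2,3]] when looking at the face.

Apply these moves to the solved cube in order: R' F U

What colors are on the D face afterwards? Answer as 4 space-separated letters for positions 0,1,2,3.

Answer: R R Y G

Derivation:
After move 1 (R'): R=RRRR U=WBWB F=GWGW D=YGYG B=YBYB
After move 2 (F): F=GGWW U=WBOO R=WRBR D=RRYG L=OYOG
After move 3 (U): U=OWOB F=WRWW R=YBBR B=OYYB L=GGOG
Query: D face = RRYG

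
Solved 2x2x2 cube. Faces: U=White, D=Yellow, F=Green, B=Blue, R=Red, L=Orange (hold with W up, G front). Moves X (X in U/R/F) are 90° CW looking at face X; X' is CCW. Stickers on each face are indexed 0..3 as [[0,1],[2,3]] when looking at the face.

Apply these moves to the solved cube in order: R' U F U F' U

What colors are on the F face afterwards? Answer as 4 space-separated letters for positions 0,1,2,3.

Answer: Y O B W

Derivation:
After move 1 (R'): R=RRRR U=WBWB F=GWGW D=YGYG B=YBYB
After move 2 (U): U=WWBB F=RRGW R=YBRR B=OOYB L=GWOO
After move 3 (F): F=GRWR U=WWOW R=BBBR D=RYYG L=GYOG
After move 4 (U): U=OWWW F=BBWR R=OOBR B=GYYB L=GROG
After move 5 (F'): F=BRBW U=OWOB R=YORR D=RGYG L=GWOW
After move 6 (U): U=OOBW F=YOBW R=GYRR B=GWYB L=BROW
Query: F face = YOBW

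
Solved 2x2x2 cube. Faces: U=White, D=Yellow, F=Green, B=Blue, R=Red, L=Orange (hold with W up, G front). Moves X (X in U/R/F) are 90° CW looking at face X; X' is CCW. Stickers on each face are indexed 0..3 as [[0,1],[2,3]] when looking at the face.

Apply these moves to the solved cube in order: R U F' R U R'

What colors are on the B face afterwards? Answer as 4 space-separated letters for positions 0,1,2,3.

Answer: O G W B

Derivation:
After move 1 (R): R=RRRR U=WGWG F=GYGY D=YBYB B=WBWB
After move 2 (U): U=WWGG F=RRGY R=WBRR B=OOWB L=GYOO
After move 3 (F'): F=RYRG U=WWWR R=BBYR D=YOYB L=GGOG
After move 4 (R): R=YBRB U=WYWG F=RORB D=YWYO B=ROWB
After move 5 (U): U=WWGY F=YBRB R=RORB B=GGWB L=ROOG
After move 6 (R'): R=OBRR U=WWGG F=YWRY D=YBYB B=OGWB
Query: B face = OGWB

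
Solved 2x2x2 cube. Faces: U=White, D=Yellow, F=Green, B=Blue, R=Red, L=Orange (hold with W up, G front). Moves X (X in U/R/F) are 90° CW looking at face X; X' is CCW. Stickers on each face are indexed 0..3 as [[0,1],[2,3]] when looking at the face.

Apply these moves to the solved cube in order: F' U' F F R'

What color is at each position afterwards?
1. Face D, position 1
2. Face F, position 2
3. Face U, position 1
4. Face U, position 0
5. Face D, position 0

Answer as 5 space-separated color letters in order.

Answer: G W B W R

Derivation:
After move 1 (F'): F=GGGG U=WWRR R=YRYR D=OOYY L=OWOW
After move 2 (U'): U=WRWR F=OWGG R=GGYR B=YRBB L=BBOW
After move 3 (F): F=GOGW U=WRWB R=WGRR D=YGYY L=BOOO
After move 4 (F): F=GGWO U=WROO R=WGBR D=RWYY L=BYOG
After move 5 (R'): R=GRWB U=WBOY F=GRWO D=RGYO B=YRWB
Query 1: D[1] = G
Query 2: F[2] = W
Query 3: U[1] = B
Query 4: U[0] = W
Query 5: D[0] = R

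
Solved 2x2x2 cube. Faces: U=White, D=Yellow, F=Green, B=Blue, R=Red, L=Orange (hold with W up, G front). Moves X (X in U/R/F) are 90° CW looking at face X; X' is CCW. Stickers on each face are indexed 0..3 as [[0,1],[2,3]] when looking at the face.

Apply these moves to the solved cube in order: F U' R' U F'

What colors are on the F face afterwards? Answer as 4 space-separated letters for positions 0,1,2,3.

After move 1 (F): F=GGGG U=WWOO R=WRWR D=RRYY L=OYOY
After move 2 (U'): U=WOWO F=OYGG R=GGWR B=WRBB L=BBOY
After move 3 (R'): R=GRGW U=WBWW F=OOGO D=RYYG B=YRRB
After move 4 (U): U=WWWB F=GRGO R=YRGW B=BBRB L=OOOY
After move 5 (F'): F=ROGG U=WWYG R=YRRW D=OYYG L=OBOW
Query: F face = ROGG

Answer: R O G G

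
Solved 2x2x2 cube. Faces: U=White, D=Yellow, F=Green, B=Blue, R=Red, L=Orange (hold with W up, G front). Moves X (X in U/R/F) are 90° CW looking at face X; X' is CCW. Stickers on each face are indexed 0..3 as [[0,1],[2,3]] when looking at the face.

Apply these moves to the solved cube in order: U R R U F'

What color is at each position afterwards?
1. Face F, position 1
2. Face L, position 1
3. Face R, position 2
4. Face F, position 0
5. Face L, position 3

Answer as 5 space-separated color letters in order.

After move 1 (U): U=WWWW F=RRGG R=BBRR B=OOBB L=GGOO
After move 2 (R): R=RBRB U=WRWG F=RYGY D=YBYO B=WOWB
After move 3 (R): R=RRBB U=WYWY F=RBGO D=YWYW B=GORB
After move 4 (U): U=WWYY F=RRGO R=GOBB B=GGRB L=RBOO
After move 5 (F'): F=RORG U=WWGB R=WOYB D=BOYW L=RYOY
Query 1: F[1] = O
Query 2: L[1] = Y
Query 3: R[2] = Y
Query 4: F[0] = R
Query 5: L[3] = Y

Answer: O Y Y R Y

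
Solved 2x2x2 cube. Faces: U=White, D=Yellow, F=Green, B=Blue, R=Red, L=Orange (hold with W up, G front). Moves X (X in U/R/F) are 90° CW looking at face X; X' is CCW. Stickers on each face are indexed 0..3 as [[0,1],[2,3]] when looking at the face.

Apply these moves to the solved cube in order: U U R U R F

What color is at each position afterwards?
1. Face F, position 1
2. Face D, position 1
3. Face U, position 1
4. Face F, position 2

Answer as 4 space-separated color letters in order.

Answer: R R O G

Derivation:
After move 1 (U): U=WWWW F=RRGG R=BBRR B=OOBB L=GGOO
After move 2 (U): U=WWWW F=BBGG R=OORR B=GGBB L=RROO
After move 3 (R): R=RORO U=WBWG F=BYGY D=YBYG B=WGWB
After move 4 (U): U=WWGB F=ROGY R=WGRO B=RRWB L=BYOO
After move 5 (R): R=RWOG U=WOGY F=RBGG D=YWYR B=BRWB
After move 6 (F): F=GRGB U=WOOY R=GWYG D=ORYR L=BYOW
Query 1: F[1] = R
Query 2: D[1] = R
Query 3: U[1] = O
Query 4: F[2] = G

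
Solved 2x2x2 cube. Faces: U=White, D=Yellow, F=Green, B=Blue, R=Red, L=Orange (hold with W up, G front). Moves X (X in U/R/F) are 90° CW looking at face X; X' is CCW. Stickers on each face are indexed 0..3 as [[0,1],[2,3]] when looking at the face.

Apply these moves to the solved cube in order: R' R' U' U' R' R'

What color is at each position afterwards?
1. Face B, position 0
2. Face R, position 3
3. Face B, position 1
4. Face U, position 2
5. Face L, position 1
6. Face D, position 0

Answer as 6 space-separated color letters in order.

After move 1 (R'): R=RRRR U=WBWB F=GWGW D=YGYG B=YBYB
After move 2 (R'): R=RRRR U=WYWY F=GBGB D=YWYW B=GBGB
After move 3 (U'): U=YYWW F=OOGB R=GBRR B=RRGB L=GBOO
After move 4 (U'): U=YWYW F=GBGB R=OORR B=GBGB L=RROO
After move 5 (R'): R=OROR U=YGYG F=GWGW D=YBYB B=WBWB
After move 6 (R'): R=RROO U=YWYW F=GGGG D=YWYW B=BBBB
Query 1: B[0] = B
Query 2: R[3] = O
Query 3: B[1] = B
Query 4: U[2] = Y
Query 5: L[1] = R
Query 6: D[0] = Y

Answer: B O B Y R Y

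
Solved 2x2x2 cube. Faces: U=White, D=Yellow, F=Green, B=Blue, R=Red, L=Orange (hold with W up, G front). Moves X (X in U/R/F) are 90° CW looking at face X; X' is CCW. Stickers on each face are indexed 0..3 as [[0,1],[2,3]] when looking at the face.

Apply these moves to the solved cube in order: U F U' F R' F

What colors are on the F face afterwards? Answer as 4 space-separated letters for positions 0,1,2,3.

After move 1 (U): U=WWWW F=RRGG R=BBRR B=OOBB L=GGOO
After move 2 (F): F=GRGR U=WWOG R=WBWR D=RBYY L=GYOY
After move 3 (U'): U=WGWO F=GYGR R=GRWR B=WBBB L=OOOY
After move 4 (F): F=GGRY U=WGYO R=WROR D=WGYY L=OROB
After move 5 (R'): R=RRWO U=WBYW F=GGRO D=WGYY B=YBGB
After move 6 (F): F=RGOG U=WBBR R=YRWO D=WRYY L=OWOG
Query: F face = RGOG

Answer: R G O G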